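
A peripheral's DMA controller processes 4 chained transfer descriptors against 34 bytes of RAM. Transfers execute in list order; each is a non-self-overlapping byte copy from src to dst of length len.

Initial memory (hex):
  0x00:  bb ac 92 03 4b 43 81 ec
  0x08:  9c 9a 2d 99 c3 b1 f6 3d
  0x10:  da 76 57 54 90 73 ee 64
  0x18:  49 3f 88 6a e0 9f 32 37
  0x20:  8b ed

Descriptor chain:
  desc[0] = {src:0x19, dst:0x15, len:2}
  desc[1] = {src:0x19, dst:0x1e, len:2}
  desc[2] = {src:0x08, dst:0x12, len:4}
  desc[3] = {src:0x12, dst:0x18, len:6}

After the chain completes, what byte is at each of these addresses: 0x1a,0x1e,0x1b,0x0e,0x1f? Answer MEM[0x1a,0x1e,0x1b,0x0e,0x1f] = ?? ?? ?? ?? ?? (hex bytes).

MEM[0x1a,0x1e,0x1b,0x0e,0x1f] = 2d 3f 99 f6 88

  after D0: wrote 2B at 0x15 = 3f88
  after D1: wrote 2B at 0x1e = 3f88
  after D2: wrote 4B at 0x12 = 9c9a2d99
  after D3: wrote 6B at 0x18 = 9c9a2d998864
query mem[0x1a]=0x2d, mem[0x1e]=0x3f, mem[0x1b]=0x99, mem[0x0e]=0xf6, mem[0x1f]=0x88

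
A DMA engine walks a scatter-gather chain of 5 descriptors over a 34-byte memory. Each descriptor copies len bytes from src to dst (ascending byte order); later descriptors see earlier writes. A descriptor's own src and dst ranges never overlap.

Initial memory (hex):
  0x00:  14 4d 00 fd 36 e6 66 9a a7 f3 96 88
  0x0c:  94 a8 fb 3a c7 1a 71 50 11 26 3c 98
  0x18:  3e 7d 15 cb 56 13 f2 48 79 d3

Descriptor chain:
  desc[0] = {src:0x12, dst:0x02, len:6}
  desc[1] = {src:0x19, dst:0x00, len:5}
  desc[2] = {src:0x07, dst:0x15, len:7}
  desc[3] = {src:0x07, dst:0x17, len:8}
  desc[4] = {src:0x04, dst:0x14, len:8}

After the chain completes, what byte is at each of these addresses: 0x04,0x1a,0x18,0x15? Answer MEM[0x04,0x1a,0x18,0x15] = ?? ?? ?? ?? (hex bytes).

MEM[0x04,0x1a,0x18,0x15] = 13 96 a7 26

#0 dst[0x02+6] := {0x71,0x50,0x11,0x26,0x3c,0x98}
#1 dst[0x00+5] := {0x7d,0x15,0xcb,0x56,0x13}
#2 dst[0x15+7] := {0x98,0xa7,0xf3,0x96,0x88,0x94,0xa8}
#3 dst[0x17+8] := {0x98,0xa7,0xf3,0x96,0x88,0x94,0xa8,0xfb}
#4 dst[0x14+8] := {0x13,0x26,0x3c,0x98,0xa7,0xf3,0x96,0x88}
query mem[0x04]=0x13, mem[0x1a]=0x96, mem[0x18]=0xa7, mem[0x15]=0x26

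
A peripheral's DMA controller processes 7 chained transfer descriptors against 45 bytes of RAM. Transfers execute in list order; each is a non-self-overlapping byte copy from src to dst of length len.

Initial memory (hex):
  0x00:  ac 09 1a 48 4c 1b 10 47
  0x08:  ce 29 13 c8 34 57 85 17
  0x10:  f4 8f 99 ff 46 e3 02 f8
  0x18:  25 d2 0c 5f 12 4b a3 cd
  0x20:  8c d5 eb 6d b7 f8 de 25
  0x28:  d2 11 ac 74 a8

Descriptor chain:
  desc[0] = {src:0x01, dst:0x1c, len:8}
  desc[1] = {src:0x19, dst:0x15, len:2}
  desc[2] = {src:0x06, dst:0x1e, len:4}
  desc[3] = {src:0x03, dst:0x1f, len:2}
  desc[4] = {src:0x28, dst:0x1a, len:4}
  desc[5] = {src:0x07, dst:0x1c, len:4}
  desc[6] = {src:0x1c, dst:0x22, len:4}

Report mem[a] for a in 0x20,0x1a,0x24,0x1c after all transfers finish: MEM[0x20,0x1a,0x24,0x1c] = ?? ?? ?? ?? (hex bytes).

#0 dst[0x1c+8] := {0x09,0x1a,0x48,0x4c,0x1b,0x10,0x47,0xce}
#1 dst[0x15+2] := {0xd2,0x0c}
#2 dst[0x1e+4] := {0x10,0x47,0xce,0x29}
#3 dst[0x1f+2] := {0x48,0x4c}
#4 dst[0x1a+4] := {0xd2,0x11,0xac,0x74}
#5 dst[0x1c+4] := {0x47,0xce,0x29,0x13}
#6 dst[0x22+4] := {0x47,0xce,0x29,0x13}
query mem[0x20]=0x4c, mem[0x1a]=0xd2, mem[0x24]=0x29, mem[0x1c]=0x47

MEM[0x20,0x1a,0x24,0x1c] = 4c d2 29 47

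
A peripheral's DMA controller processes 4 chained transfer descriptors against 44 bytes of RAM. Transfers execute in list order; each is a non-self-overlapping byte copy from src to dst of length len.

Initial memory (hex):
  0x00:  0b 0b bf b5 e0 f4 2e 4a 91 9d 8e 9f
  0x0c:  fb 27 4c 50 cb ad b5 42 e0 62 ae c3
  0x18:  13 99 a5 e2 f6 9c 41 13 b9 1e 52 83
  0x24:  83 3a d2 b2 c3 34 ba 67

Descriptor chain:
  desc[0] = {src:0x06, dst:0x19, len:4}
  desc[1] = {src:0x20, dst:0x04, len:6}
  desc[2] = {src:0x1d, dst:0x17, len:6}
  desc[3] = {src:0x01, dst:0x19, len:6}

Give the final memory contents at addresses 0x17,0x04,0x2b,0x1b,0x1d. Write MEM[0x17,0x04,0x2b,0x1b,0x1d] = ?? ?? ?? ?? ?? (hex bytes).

MEM[0x17,0x04,0x2b,0x1b,0x1d] = 9c b9 67 b5 1e

[0] 0x06->0x19 len=4 : 2e 4a 91 9d
[1] 0x20->0x04 len=6 : b9 1e 52 83 83 3a
[2] 0x1d->0x17 len=6 : 9c 41 13 b9 1e 52
[3] 0x01->0x19 len=6 : 0b bf b5 b9 1e 52
query mem[0x17]=0x9c, mem[0x04]=0xb9, mem[0x2b]=0x67, mem[0x1b]=0xb5, mem[0x1d]=0x1e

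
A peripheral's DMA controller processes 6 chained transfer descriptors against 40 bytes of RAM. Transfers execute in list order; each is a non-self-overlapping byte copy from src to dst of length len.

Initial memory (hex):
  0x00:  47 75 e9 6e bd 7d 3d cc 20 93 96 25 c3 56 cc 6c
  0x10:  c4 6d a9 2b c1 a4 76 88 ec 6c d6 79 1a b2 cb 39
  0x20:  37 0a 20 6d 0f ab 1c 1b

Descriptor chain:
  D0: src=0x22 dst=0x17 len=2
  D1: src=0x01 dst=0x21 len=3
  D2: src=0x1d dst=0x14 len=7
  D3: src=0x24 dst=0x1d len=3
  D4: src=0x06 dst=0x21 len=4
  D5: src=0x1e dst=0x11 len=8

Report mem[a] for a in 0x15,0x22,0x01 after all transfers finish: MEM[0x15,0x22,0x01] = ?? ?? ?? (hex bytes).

MEM[0x15,0x22,0x01] = cc cc 75

[0] 0x22->0x17 len=2 : 20 6d
[1] 0x01->0x21 len=3 : 75 e9 6e
[2] 0x1d->0x14 len=7 : b2 cb 39 37 75 e9 6e
[3] 0x24->0x1d len=3 : 0f ab 1c
[4] 0x06->0x21 len=4 : 3d cc 20 93
[5] 0x1e->0x11 len=8 : ab 1c 37 3d cc 20 93 ab
query mem[0x15]=0xcc, mem[0x22]=0xcc, mem[0x01]=0x75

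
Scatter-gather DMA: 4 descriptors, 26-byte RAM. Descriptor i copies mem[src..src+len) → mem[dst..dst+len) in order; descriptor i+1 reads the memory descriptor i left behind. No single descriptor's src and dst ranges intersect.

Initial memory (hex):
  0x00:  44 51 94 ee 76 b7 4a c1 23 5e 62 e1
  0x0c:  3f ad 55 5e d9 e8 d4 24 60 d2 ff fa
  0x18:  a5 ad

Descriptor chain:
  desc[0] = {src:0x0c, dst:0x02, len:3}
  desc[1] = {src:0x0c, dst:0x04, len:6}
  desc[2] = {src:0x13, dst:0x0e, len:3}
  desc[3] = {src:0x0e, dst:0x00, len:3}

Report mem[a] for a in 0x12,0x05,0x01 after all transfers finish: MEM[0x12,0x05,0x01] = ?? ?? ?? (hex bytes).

MEM[0x12,0x05,0x01] = d4 ad 60

D0: mem[0x02..0x04] <- [3f ad 55]
D1: mem[0x04..0x09] <- [3f ad 55 5e d9 e8]
D2: mem[0x0e..0x10] <- [24 60 d2]
D3: mem[0x00..0x02] <- [24 60 d2]
query mem[0x12]=0xd4, mem[0x05]=0xad, mem[0x01]=0x60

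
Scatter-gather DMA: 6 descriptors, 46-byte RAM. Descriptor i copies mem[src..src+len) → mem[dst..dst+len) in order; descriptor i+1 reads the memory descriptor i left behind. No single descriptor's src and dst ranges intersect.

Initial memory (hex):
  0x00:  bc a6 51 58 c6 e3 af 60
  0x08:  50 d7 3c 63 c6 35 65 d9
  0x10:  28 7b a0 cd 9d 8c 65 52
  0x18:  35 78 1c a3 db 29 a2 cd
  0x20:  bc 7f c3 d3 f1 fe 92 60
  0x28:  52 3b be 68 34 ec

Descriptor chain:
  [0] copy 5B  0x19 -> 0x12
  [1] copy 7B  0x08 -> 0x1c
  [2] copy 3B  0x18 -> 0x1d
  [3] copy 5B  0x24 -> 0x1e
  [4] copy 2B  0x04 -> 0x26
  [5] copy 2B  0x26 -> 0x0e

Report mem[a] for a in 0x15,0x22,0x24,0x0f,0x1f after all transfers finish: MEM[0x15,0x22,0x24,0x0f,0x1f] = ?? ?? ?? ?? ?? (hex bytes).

MEM[0x15,0x22,0x24,0x0f,0x1f] = db 52 f1 e3 fe

[0] 0x19->0x12 len=5 : 78 1c a3 db 29
[1] 0x08->0x1c len=7 : 50 d7 3c 63 c6 35 65
[2] 0x18->0x1d len=3 : 35 78 1c
[3] 0x24->0x1e len=5 : f1 fe 92 60 52
[4] 0x04->0x26 len=2 : c6 e3
[5] 0x26->0x0e len=2 : c6 e3
query mem[0x15]=0xdb, mem[0x22]=0x52, mem[0x24]=0xf1, mem[0x0f]=0xe3, mem[0x1f]=0xfe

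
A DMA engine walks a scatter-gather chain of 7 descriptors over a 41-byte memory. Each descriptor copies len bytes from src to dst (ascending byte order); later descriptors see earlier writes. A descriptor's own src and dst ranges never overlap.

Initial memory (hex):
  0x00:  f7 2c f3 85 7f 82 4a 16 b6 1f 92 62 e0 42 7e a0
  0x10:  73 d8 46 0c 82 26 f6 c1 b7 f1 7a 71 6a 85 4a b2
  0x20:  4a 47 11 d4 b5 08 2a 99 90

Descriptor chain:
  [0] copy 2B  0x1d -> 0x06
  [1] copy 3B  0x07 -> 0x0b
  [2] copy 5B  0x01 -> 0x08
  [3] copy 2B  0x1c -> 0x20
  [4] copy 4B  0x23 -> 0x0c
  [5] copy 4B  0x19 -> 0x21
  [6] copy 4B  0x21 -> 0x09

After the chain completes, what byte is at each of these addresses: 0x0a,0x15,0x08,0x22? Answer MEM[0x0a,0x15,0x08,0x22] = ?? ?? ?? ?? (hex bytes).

MEM[0x0a,0x15,0x08,0x22] = 7a 26 2c 7a

  after D0: wrote 2B at 0x06 = 854a
  after D1: wrote 3B at 0x0b = 4ab61f
  after D2: wrote 5B at 0x08 = 2cf3857f82
  after D3: wrote 2B at 0x20 = 6a85
  after D4: wrote 4B at 0x0c = d4b5082a
  after D5: wrote 4B at 0x21 = f17a716a
  after D6: wrote 4B at 0x09 = f17a716a
query mem[0x0a]=0x7a, mem[0x15]=0x26, mem[0x08]=0x2c, mem[0x22]=0x7a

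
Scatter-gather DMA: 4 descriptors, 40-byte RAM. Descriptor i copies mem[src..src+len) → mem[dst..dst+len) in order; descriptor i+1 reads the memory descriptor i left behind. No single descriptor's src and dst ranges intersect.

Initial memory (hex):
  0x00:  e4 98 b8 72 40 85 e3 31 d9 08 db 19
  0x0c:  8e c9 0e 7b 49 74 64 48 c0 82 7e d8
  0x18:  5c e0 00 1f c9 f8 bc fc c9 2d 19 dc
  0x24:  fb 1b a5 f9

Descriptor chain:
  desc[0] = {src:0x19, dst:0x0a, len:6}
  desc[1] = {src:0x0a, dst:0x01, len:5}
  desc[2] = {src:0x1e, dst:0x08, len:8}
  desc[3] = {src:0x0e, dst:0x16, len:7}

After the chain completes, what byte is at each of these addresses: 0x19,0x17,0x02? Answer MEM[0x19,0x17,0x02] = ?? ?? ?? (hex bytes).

MEM[0x19,0x17,0x02] = 74 1b 00

[0] 0x19->0x0a len=6 : e0 00 1f c9 f8 bc
[1] 0x0a->0x01 len=5 : e0 00 1f c9 f8
[2] 0x1e->0x08 len=8 : bc fc c9 2d 19 dc fb 1b
[3] 0x0e->0x16 len=7 : fb 1b 49 74 64 48 c0
query mem[0x19]=0x74, mem[0x17]=0x1b, mem[0x02]=0x00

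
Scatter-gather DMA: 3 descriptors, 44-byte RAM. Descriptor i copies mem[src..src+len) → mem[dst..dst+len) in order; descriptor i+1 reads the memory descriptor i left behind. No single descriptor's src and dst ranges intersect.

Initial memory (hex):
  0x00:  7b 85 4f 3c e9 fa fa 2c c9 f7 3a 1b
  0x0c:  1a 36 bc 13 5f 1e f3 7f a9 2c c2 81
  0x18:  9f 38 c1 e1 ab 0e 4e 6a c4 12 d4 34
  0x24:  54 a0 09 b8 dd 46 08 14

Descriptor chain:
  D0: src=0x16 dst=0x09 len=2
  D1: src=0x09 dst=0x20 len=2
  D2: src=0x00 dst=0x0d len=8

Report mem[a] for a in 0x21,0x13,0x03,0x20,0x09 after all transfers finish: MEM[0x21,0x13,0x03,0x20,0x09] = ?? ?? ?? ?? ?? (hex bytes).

[0] 0x16->0x09 len=2 : c2 81
[1] 0x09->0x20 len=2 : c2 81
[2] 0x00->0x0d len=8 : 7b 85 4f 3c e9 fa fa 2c
query mem[0x21]=0x81, mem[0x13]=0xfa, mem[0x03]=0x3c, mem[0x20]=0xc2, mem[0x09]=0xc2

MEM[0x21,0x13,0x03,0x20,0x09] = 81 fa 3c c2 c2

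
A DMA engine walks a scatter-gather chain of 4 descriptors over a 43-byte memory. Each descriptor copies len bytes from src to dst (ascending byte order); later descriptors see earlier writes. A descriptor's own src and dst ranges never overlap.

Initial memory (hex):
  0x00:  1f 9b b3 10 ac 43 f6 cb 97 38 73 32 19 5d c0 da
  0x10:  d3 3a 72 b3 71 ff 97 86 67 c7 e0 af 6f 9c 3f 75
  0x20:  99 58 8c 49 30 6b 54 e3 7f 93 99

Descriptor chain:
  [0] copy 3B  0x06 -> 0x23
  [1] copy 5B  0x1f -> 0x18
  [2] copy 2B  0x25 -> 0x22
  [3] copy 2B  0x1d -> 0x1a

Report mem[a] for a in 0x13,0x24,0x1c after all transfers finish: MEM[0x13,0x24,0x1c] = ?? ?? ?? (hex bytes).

MEM[0x13,0x24,0x1c] = b3 cb f6

  after D0: wrote 3B at 0x23 = f6cb97
  after D1: wrote 5B at 0x18 = 7599588cf6
  after D2: wrote 2B at 0x22 = 9754
  after D3: wrote 2B at 0x1a = 9c3f
query mem[0x13]=0xb3, mem[0x24]=0xcb, mem[0x1c]=0xf6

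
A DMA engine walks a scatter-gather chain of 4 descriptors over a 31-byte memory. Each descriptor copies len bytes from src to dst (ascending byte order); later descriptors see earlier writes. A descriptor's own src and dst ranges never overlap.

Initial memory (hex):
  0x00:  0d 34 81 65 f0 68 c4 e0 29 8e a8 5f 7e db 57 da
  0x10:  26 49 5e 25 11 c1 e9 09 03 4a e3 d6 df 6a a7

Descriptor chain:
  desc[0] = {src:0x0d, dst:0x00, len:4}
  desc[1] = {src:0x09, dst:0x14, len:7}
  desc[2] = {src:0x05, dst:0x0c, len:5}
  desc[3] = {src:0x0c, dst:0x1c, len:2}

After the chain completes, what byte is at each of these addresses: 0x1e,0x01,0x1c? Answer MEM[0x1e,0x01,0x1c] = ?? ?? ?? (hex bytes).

  after D0: wrote 4B at 0x00 = db57da26
  after D1: wrote 7B at 0x14 = 8ea85f7edb57da
  after D2: wrote 5B at 0x0c = 68c4e0298e
  after D3: wrote 2B at 0x1c = 68c4
query mem[0x1e]=0xa7, mem[0x01]=0x57, mem[0x1c]=0x68

MEM[0x1e,0x01,0x1c] = a7 57 68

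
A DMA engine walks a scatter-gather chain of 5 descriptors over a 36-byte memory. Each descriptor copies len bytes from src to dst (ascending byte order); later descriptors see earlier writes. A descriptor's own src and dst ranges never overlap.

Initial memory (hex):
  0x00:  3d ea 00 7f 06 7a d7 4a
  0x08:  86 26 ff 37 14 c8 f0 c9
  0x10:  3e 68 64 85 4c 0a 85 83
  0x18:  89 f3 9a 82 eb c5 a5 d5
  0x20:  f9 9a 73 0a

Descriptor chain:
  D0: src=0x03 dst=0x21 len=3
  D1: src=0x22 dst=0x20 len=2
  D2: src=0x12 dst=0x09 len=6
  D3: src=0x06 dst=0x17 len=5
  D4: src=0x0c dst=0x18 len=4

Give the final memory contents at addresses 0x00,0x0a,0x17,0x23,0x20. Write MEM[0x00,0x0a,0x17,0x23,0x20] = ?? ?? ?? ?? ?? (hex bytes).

MEM[0x00,0x0a,0x17,0x23,0x20] = 3d 85 d7 7a 06

  after D0: wrote 3B at 0x21 = 7f067a
  after D1: wrote 2B at 0x20 = 067a
  after D2: wrote 6B at 0x09 = 64854c0a8583
  after D3: wrote 5B at 0x17 = d74a866485
  after D4: wrote 4B at 0x18 = 0a8583c9
query mem[0x00]=0x3d, mem[0x0a]=0x85, mem[0x17]=0xd7, mem[0x23]=0x7a, mem[0x20]=0x06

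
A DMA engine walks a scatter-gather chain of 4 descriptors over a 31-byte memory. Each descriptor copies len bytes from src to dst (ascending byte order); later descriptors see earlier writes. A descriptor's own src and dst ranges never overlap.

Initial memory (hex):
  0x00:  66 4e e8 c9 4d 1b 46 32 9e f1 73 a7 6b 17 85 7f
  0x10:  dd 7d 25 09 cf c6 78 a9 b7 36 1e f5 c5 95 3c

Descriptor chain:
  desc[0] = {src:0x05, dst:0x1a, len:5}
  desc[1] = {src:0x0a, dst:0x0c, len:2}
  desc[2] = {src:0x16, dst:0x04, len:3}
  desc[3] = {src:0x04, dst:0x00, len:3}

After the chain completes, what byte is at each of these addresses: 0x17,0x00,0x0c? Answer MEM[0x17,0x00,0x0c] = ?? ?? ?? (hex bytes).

D0: mem[0x1a..0x1e] <- [1b 46 32 9e f1]
D1: mem[0x0c..0x0d] <- [73 a7]
D2: mem[0x04..0x06] <- [78 a9 b7]
D3: mem[0x00..0x02] <- [78 a9 b7]
query mem[0x17]=0xa9, mem[0x00]=0x78, mem[0x0c]=0x73

MEM[0x17,0x00,0x0c] = a9 78 73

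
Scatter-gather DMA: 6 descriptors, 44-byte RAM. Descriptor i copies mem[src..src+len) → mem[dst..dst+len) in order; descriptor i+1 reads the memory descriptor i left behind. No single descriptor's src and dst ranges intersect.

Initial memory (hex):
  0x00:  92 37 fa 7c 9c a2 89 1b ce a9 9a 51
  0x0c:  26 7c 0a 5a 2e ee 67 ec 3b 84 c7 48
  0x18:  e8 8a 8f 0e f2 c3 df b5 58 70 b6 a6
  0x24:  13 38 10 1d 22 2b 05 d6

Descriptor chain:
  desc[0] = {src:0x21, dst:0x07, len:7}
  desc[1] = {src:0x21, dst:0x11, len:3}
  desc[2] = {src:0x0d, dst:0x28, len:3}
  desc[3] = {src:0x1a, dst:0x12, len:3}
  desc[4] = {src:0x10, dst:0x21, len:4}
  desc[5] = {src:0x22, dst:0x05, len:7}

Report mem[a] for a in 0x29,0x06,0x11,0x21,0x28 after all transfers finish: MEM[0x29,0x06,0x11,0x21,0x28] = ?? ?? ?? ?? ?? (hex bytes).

MEM[0x29,0x06,0x11,0x21,0x28] = 0a 8f 70 2e 1d

[0] 0x21->0x07 len=7 : 70 b6 a6 13 38 10 1d
[1] 0x21->0x11 len=3 : 70 b6 a6
[2] 0x0d->0x28 len=3 : 1d 0a 5a
[3] 0x1a->0x12 len=3 : 8f 0e f2
[4] 0x10->0x21 len=4 : 2e 70 8f 0e
[5] 0x22->0x05 len=7 : 70 8f 0e 38 10 1d 1d
query mem[0x29]=0x0a, mem[0x06]=0x8f, mem[0x11]=0x70, mem[0x21]=0x2e, mem[0x28]=0x1d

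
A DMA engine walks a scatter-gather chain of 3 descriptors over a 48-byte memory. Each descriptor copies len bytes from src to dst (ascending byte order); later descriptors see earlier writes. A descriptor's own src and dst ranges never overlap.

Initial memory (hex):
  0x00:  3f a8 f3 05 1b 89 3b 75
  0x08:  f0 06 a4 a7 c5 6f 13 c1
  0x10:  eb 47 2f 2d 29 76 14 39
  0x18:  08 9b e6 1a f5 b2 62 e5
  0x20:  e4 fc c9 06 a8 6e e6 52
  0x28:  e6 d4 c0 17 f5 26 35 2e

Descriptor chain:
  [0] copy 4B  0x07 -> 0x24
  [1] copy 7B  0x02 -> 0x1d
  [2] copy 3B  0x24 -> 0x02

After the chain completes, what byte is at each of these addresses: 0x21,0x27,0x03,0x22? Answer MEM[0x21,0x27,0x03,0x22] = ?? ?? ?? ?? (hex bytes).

[0] 0x07->0x24 len=4 : 75 f0 06 a4
[1] 0x02->0x1d len=7 : f3 05 1b 89 3b 75 f0
[2] 0x24->0x02 len=3 : 75 f0 06
query mem[0x21]=0x3b, mem[0x27]=0xa4, mem[0x03]=0xf0, mem[0x22]=0x75

MEM[0x21,0x27,0x03,0x22] = 3b a4 f0 75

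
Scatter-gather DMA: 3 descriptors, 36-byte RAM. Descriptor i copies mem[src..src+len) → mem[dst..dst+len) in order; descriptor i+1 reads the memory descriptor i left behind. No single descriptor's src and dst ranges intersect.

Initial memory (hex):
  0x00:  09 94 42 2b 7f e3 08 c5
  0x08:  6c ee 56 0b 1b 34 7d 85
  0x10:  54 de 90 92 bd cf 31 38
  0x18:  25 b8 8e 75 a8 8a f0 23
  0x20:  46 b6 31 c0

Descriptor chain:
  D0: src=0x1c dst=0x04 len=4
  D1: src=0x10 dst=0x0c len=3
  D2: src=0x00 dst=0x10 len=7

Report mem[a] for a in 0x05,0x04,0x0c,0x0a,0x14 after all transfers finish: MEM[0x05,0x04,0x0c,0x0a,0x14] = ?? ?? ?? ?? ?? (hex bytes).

MEM[0x05,0x04,0x0c,0x0a,0x14] = 8a a8 54 56 a8

D0: mem[0x04..0x07] <- [a8 8a f0 23]
D1: mem[0x0c..0x0e] <- [54 de 90]
D2: mem[0x10..0x16] <- [09 94 42 2b a8 8a f0]
query mem[0x05]=0x8a, mem[0x04]=0xa8, mem[0x0c]=0x54, mem[0x0a]=0x56, mem[0x14]=0xa8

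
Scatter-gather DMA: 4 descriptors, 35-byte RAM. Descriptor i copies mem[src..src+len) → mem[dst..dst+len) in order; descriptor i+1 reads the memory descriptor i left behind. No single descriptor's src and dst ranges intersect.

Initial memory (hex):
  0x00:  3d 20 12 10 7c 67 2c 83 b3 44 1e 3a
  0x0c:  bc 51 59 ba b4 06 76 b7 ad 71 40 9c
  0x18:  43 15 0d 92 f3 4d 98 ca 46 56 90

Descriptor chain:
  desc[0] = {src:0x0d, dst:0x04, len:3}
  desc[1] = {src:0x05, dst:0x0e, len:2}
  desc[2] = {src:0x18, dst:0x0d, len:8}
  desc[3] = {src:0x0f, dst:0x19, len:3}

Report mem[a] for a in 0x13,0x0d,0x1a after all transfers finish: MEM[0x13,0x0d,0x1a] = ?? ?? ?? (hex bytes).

[0] 0x0d->0x04 len=3 : 51 59 ba
[1] 0x05->0x0e len=2 : 59 ba
[2] 0x18->0x0d len=8 : 43 15 0d 92 f3 4d 98 ca
[3] 0x0f->0x19 len=3 : 0d 92 f3
query mem[0x13]=0x98, mem[0x0d]=0x43, mem[0x1a]=0x92

MEM[0x13,0x0d,0x1a] = 98 43 92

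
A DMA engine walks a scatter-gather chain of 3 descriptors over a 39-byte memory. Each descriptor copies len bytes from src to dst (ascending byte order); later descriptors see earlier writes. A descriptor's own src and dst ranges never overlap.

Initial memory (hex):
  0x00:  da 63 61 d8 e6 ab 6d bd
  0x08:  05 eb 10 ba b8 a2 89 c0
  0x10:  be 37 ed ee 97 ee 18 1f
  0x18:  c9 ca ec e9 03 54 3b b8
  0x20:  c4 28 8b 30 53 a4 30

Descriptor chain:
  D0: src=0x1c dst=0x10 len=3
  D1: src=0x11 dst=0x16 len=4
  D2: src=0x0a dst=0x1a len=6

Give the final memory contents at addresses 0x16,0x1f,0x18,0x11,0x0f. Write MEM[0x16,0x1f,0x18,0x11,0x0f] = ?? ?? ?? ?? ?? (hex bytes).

  after D0: wrote 3B at 0x10 = 03543b
  after D1: wrote 4B at 0x16 = 543bee97
  after D2: wrote 6B at 0x1a = 10bab8a289c0
query mem[0x16]=0x54, mem[0x1f]=0xc0, mem[0x18]=0xee, mem[0x11]=0x54, mem[0x0f]=0xc0

MEM[0x16,0x1f,0x18,0x11,0x0f] = 54 c0 ee 54 c0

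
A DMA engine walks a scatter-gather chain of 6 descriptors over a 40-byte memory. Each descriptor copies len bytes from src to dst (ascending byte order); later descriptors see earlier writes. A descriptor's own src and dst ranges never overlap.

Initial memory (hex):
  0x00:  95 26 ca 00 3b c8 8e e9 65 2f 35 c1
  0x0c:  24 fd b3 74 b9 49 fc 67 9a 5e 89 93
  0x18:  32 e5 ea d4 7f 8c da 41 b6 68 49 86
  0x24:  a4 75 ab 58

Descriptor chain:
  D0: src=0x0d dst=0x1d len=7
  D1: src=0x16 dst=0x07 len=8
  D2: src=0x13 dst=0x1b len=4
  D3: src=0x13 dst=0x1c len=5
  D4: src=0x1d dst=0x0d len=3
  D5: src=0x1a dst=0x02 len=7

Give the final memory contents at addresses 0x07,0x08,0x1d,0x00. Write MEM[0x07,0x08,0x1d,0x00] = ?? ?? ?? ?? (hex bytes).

[0] 0x0d->0x1d len=7 : fd b3 74 b9 49 fc 67
[1] 0x16->0x07 len=8 : 89 93 32 e5 ea d4 7f fd
[2] 0x13->0x1b len=4 : 67 9a 5e 89
[3] 0x13->0x1c len=5 : 67 9a 5e 89 93
[4] 0x1d->0x0d len=3 : 9a 5e 89
[5] 0x1a->0x02 len=7 : ea 67 67 9a 5e 89 93
query mem[0x07]=0x89, mem[0x08]=0x93, mem[0x1d]=0x9a, mem[0x00]=0x95

MEM[0x07,0x08,0x1d,0x00] = 89 93 9a 95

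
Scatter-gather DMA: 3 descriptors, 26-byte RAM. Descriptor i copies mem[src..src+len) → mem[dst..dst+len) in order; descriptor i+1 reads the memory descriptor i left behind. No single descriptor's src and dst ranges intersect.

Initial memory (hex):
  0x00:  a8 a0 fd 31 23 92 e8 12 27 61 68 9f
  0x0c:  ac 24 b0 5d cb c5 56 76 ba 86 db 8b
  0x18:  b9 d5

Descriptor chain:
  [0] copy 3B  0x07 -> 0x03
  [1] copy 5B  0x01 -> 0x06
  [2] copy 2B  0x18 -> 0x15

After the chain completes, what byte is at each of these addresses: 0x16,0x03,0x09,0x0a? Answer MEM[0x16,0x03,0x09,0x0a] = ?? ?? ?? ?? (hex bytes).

[0] 0x07->0x03 len=3 : 12 27 61
[1] 0x01->0x06 len=5 : a0 fd 12 27 61
[2] 0x18->0x15 len=2 : b9 d5
query mem[0x16]=0xd5, mem[0x03]=0x12, mem[0x09]=0x27, mem[0x0a]=0x61

MEM[0x16,0x03,0x09,0x0a] = d5 12 27 61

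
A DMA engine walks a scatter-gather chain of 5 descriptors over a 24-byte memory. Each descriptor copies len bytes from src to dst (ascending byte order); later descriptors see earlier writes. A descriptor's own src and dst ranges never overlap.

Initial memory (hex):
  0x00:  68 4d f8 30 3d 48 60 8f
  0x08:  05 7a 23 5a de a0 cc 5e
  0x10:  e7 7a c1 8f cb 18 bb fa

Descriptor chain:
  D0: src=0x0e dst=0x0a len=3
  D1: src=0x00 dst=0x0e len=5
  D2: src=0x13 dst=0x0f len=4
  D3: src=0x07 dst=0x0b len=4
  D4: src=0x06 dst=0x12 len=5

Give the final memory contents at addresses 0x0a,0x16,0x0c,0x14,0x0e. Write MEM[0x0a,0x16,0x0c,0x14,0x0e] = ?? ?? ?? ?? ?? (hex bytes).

MEM[0x0a,0x16,0x0c,0x14,0x0e] = cc cc 05 05 cc

[0] 0x0e->0x0a len=3 : cc 5e e7
[1] 0x00->0x0e len=5 : 68 4d f8 30 3d
[2] 0x13->0x0f len=4 : 8f cb 18 bb
[3] 0x07->0x0b len=4 : 8f 05 7a cc
[4] 0x06->0x12 len=5 : 60 8f 05 7a cc
query mem[0x0a]=0xcc, mem[0x16]=0xcc, mem[0x0c]=0x05, mem[0x14]=0x05, mem[0x0e]=0xcc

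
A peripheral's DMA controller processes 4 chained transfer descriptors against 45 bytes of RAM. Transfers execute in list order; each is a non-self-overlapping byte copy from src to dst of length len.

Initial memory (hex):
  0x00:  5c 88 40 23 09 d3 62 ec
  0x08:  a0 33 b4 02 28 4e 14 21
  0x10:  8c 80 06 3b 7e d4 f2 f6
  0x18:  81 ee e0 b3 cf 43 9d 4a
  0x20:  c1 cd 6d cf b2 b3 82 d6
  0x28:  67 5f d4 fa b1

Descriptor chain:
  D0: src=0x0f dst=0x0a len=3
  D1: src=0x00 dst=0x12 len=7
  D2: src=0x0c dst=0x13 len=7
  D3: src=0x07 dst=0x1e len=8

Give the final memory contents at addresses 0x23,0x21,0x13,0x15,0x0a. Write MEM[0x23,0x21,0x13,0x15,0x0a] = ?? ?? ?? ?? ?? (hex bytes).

MEM[0x23,0x21,0x13,0x15,0x0a] = 80 21 80 14 21

[0] 0x0f->0x0a len=3 : 21 8c 80
[1] 0x00->0x12 len=7 : 5c 88 40 23 09 d3 62
[2] 0x0c->0x13 len=7 : 80 4e 14 21 8c 80 5c
[3] 0x07->0x1e len=8 : ec a0 33 21 8c 80 4e 14
query mem[0x23]=0x80, mem[0x21]=0x21, mem[0x13]=0x80, mem[0x15]=0x14, mem[0x0a]=0x21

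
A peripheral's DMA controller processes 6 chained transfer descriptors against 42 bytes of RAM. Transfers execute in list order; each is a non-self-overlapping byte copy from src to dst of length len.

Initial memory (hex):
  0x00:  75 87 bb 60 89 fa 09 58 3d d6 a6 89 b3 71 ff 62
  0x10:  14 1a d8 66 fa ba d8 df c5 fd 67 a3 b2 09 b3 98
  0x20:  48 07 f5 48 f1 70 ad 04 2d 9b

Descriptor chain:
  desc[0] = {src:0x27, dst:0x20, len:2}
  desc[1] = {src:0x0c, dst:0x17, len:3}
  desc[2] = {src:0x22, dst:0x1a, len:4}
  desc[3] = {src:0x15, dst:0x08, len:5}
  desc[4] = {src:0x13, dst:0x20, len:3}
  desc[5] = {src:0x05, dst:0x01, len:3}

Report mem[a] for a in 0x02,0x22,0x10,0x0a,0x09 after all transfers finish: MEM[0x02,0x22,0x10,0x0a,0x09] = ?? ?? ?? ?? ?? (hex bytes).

D0: mem[0x20..0x21] <- [04 2d]
D1: mem[0x17..0x19] <- [b3 71 ff]
D2: mem[0x1a..0x1d] <- [f5 48 f1 70]
D3: mem[0x08..0x0c] <- [ba d8 b3 71 ff]
D4: mem[0x20..0x22] <- [66 fa ba]
D5: mem[0x01..0x03] <- [fa 09 58]
query mem[0x02]=0x09, mem[0x22]=0xba, mem[0x10]=0x14, mem[0x0a]=0xb3, mem[0x09]=0xd8

MEM[0x02,0x22,0x10,0x0a,0x09] = 09 ba 14 b3 d8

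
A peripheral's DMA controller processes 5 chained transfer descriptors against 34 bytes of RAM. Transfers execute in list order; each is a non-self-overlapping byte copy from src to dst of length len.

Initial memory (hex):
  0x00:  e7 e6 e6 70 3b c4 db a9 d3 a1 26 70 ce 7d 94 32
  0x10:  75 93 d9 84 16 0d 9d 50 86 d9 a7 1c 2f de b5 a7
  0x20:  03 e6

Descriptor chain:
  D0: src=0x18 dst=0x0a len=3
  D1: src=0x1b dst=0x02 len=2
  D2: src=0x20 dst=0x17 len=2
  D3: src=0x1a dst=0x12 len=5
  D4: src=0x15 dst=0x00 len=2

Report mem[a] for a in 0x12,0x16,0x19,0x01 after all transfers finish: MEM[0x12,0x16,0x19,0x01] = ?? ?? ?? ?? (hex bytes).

D0: mem[0x0a..0x0c] <- [86 d9 a7]
D1: mem[0x02..0x03] <- [1c 2f]
D2: mem[0x17..0x18] <- [03 e6]
D3: mem[0x12..0x16] <- [a7 1c 2f de b5]
D4: mem[0x00..0x01] <- [de b5]
query mem[0x12]=0xa7, mem[0x16]=0xb5, mem[0x19]=0xd9, mem[0x01]=0xb5

MEM[0x12,0x16,0x19,0x01] = a7 b5 d9 b5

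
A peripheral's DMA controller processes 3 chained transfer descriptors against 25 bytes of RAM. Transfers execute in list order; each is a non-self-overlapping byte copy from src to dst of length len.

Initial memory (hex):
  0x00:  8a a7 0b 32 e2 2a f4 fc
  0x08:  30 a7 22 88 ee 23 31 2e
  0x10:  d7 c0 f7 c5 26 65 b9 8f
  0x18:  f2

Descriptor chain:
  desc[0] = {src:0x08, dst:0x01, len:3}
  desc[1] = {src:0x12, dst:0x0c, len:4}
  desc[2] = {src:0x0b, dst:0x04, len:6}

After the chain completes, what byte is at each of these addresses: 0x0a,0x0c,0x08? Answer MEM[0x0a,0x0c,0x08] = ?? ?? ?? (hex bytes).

MEM[0x0a,0x0c,0x08] = 22 f7 65

  after D0: wrote 3B at 0x01 = 30a722
  after D1: wrote 4B at 0x0c = f7c52665
  after D2: wrote 6B at 0x04 = 88f7c52665d7
query mem[0x0a]=0x22, mem[0x0c]=0xf7, mem[0x08]=0x65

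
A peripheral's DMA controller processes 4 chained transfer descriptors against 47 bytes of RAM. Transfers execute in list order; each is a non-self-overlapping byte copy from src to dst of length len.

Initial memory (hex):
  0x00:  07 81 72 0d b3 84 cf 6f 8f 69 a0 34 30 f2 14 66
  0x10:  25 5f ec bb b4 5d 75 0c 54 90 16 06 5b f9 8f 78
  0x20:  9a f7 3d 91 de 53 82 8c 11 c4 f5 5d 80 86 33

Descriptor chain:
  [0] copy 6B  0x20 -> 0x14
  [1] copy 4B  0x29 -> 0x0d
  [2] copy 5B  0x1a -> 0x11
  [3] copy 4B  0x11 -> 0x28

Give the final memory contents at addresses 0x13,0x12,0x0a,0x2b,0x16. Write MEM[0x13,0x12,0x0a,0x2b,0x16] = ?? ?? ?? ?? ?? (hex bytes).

D0: mem[0x14..0x19] <- [9a f7 3d 91 de 53]
D1: mem[0x0d..0x10] <- [c4 f5 5d 80]
D2: mem[0x11..0x15] <- [16 06 5b f9 8f]
D3: mem[0x28..0x2b] <- [16 06 5b f9]
query mem[0x13]=0x5b, mem[0x12]=0x06, mem[0x0a]=0xa0, mem[0x2b]=0xf9, mem[0x16]=0x3d

MEM[0x13,0x12,0x0a,0x2b,0x16] = 5b 06 a0 f9 3d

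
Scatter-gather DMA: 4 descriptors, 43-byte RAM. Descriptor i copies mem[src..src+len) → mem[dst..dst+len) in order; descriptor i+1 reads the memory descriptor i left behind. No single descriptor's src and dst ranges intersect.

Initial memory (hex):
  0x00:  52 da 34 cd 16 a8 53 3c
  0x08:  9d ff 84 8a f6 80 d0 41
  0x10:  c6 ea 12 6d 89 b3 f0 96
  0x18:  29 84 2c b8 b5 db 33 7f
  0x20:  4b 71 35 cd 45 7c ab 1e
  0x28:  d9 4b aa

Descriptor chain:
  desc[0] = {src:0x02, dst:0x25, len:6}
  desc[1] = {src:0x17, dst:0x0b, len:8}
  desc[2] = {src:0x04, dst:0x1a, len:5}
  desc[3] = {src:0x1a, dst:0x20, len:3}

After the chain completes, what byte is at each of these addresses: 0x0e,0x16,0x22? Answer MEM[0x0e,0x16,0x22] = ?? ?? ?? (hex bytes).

#0 dst[0x25+6] := {0x34,0xcd,0x16,0xa8,0x53,0x3c}
#1 dst[0x0b+8] := {0x96,0x29,0x84,0x2c,0xb8,0xb5,0xdb,0x33}
#2 dst[0x1a+5] := {0x16,0xa8,0x53,0x3c,0x9d}
#3 dst[0x20+3] := {0x16,0xa8,0x53}
query mem[0x0e]=0x2c, mem[0x16]=0xf0, mem[0x22]=0x53

MEM[0x0e,0x16,0x22] = 2c f0 53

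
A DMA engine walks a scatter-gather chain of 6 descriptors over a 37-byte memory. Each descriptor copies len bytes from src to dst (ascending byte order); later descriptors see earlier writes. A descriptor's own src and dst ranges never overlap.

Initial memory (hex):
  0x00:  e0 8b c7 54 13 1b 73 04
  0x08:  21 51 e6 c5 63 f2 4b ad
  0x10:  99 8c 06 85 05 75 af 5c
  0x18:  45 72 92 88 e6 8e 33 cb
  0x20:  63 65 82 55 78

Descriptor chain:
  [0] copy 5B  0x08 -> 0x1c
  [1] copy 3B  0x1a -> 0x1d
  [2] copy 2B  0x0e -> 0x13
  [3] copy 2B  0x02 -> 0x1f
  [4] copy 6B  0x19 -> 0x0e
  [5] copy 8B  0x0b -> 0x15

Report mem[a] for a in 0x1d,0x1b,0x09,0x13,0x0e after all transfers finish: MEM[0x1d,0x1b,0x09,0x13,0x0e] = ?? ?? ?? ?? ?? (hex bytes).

[0] 0x08->0x1c len=5 : 21 51 e6 c5 63
[1] 0x1a->0x1d len=3 : 92 88 21
[2] 0x0e->0x13 len=2 : 4b ad
[3] 0x02->0x1f len=2 : c7 54
[4] 0x19->0x0e len=6 : 72 92 88 21 92 88
[5] 0x0b->0x15 len=8 : c5 63 f2 72 92 88 21 92
query mem[0x1d]=0x92, mem[0x1b]=0x21, mem[0x09]=0x51, mem[0x13]=0x88, mem[0x0e]=0x72

MEM[0x1d,0x1b,0x09,0x13,0x0e] = 92 21 51 88 72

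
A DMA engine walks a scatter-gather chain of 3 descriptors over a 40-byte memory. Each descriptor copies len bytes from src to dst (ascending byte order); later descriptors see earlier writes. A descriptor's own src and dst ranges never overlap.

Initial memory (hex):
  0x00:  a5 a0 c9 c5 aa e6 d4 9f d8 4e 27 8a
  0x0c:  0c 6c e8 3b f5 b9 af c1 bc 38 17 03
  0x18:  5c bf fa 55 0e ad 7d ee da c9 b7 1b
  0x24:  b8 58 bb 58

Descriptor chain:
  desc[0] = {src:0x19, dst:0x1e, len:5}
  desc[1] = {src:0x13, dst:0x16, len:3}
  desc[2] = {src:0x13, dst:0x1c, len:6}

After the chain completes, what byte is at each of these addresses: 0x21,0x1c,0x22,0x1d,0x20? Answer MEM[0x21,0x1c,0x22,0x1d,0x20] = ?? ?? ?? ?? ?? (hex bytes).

MEM[0x21,0x1c,0x22,0x1d,0x20] = 38 c1 ad bc bc

D0: mem[0x1e..0x22] <- [bf fa 55 0e ad]
D1: mem[0x16..0x18] <- [c1 bc 38]
D2: mem[0x1c..0x21] <- [c1 bc 38 c1 bc 38]
query mem[0x21]=0x38, mem[0x1c]=0xc1, mem[0x22]=0xad, mem[0x1d]=0xbc, mem[0x20]=0xbc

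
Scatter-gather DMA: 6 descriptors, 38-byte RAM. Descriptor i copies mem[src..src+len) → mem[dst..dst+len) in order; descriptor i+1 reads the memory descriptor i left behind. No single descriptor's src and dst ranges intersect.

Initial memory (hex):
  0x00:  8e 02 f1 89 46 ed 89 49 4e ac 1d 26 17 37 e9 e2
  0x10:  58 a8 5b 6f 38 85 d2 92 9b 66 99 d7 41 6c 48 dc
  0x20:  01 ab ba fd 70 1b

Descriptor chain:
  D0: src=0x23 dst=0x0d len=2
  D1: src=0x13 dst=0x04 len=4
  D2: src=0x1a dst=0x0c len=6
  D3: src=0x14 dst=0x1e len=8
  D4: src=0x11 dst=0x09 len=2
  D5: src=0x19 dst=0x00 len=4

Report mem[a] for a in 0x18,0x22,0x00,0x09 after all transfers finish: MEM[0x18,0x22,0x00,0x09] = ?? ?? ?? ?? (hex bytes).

MEM[0x18,0x22,0x00,0x09] = 9b 9b 66 dc

  after D0: wrote 2B at 0x0d = fd70
  after D1: wrote 4B at 0x04 = 6f3885d2
  after D2: wrote 6B at 0x0c = 99d7416c48dc
  after D3: wrote 8B at 0x1e = 3885d2929b6699d7
  after D4: wrote 2B at 0x09 = dc5b
  after D5: wrote 4B at 0x00 = 6699d741
query mem[0x18]=0x9b, mem[0x22]=0x9b, mem[0x00]=0x66, mem[0x09]=0xdc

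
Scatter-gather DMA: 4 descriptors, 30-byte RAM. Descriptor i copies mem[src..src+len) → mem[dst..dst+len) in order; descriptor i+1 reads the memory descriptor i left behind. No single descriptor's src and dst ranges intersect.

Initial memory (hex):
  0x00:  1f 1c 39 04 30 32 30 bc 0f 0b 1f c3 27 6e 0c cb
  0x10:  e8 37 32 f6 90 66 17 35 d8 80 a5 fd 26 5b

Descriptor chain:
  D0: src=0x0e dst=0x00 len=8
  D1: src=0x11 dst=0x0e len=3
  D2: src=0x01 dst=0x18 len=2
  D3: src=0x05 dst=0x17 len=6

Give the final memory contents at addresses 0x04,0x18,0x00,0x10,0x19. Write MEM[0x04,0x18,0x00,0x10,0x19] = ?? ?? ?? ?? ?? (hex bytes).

MEM[0x04,0x18,0x00,0x10,0x19] = 32 90 0c f6 66

#0 dst[0x00+8] := {0x0c,0xcb,0xe8,0x37,0x32,0xf6,0x90,0x66}
#1 dst[0x0e+3] := {0x37,0x32,0xf6}
#2 dst[0x18+2] := {0xcb,0xe8}
#3 dst[0x17+6] := {0xf6,0x90,0x66,0x0f,0x0b,0x1f}
query mem[0x04]=0x32, mem[0x18]=0x90, mem[0x00]=0x0c, mem[0x10]=0xf6, mem[0x19]=0x66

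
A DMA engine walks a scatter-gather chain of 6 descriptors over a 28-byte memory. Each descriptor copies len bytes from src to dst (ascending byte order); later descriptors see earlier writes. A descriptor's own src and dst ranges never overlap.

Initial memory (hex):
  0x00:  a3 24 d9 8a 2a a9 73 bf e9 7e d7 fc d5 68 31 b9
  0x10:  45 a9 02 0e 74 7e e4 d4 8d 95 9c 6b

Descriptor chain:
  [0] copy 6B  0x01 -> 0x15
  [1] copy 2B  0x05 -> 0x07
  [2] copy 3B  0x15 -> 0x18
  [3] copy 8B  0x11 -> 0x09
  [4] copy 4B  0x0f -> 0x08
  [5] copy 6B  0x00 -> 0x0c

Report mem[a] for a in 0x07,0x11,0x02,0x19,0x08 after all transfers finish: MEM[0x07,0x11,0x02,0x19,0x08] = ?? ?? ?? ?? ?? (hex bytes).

MEM[0x07,0x11,0x02,0x19,0x08] = a9 a9 d9 d9 8a

D0: mem[0x15..0x1a] <- [24 d9 8a 2a a9 73]
D1: mem[0x07..0x08] <- [a9 73]
D2: mem[0x18..0x1a] <- [24 d9 8a]
D3: mem[0x09..0x10] <- [a9 02 0e 74 24 d9 8a 24]
D4: mem[0x08..0x0b] <- [8a 24 a9 02]
D5: mem[0x0c..0x11] <- [a3 24 d9 8a 2a a9]
query mem[0x07]=0xa9, mem[0x11]=0xa9, mem[0x02]=0xd9, mem[0x19]=0xd9, mem[0x08]=0x8a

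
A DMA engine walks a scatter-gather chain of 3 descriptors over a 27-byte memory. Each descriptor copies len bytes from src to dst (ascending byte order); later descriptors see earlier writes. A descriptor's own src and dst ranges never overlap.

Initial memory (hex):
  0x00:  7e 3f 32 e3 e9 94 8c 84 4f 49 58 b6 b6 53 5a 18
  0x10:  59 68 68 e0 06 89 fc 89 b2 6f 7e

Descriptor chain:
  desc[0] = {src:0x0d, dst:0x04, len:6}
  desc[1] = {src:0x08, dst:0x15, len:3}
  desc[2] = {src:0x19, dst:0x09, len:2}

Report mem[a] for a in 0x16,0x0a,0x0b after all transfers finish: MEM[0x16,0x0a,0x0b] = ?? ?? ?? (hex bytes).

[0] 0x0d->0x04 len=6 : 53 5a 18 59 68 68
[1] 0x08->0x15 len=3 : 68 68 58
[2] 0x19->0x09 len=2 : 6f 7e
query mem[0x16]=0x68, mem[0x0a]=0x7e, mem[0x0b]=0xb6

MEM[0x16,0x0a,0x0b] = 68 7e b6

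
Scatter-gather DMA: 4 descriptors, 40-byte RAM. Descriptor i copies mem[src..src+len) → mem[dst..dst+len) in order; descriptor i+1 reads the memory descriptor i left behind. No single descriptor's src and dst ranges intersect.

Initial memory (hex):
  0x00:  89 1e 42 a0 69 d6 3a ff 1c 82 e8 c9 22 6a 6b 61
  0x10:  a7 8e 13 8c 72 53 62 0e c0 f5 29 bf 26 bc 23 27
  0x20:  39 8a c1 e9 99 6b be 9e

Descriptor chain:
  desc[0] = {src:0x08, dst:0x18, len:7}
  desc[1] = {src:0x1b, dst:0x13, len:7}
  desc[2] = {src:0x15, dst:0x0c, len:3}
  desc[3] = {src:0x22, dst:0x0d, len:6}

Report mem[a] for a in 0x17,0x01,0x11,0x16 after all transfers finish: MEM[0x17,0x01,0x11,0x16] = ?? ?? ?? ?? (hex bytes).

[0] 0x08->0x18 len=7 : 1c 82 e8 c9 22 6a 6b
[1] 0x1b->0x13 len=7 : c9 22 6a 6b 27 39 8a
[2] 0x15->0x0c len=3 : 6a 6b 27
[3] 0x22->0x0d len=6 : c1 e9 99 6b be 9e
query mem[0x17]=0x27, mem[0x01]=0x1e, mem[0x11]=0xbe, mem[0x16]=0x6b

MEM[0x17,0x01,0x11,0x16] = 27 1e be 6b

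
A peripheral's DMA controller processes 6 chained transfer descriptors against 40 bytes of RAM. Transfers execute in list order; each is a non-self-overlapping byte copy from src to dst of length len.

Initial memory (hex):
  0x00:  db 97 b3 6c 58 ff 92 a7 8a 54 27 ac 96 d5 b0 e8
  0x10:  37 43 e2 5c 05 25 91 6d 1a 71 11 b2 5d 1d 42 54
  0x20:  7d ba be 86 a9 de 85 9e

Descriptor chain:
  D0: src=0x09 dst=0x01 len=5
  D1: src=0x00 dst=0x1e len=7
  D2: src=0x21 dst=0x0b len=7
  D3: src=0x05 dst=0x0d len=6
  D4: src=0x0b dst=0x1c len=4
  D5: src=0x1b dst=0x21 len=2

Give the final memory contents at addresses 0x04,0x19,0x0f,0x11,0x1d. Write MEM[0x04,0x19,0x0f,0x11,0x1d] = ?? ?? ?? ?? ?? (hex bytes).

MEM[0x04,0x19,0x0f,0x11,0x1d] = 96 71 a7 54 96

  after D0: wrote 5B at 0x01 = 5427ac96d5
  after D1: wrote 7B at 0x1e = db5427ac96d592
  after D2: wrote 7B at 0x0b = ac96d592de859e
  after D3: wrote 6B at 0x0d = d592a78a5427
  after D4: wrote 4B at 0x1c = ac96d592
  after D5: wrote 2B at 0x21 = b2ac
query mem[0x04]=0x96, mem[0x19]=0x71, mem[0x0f]=0xa7, mem[0x11]=0x54, mem[0x1d]=0x96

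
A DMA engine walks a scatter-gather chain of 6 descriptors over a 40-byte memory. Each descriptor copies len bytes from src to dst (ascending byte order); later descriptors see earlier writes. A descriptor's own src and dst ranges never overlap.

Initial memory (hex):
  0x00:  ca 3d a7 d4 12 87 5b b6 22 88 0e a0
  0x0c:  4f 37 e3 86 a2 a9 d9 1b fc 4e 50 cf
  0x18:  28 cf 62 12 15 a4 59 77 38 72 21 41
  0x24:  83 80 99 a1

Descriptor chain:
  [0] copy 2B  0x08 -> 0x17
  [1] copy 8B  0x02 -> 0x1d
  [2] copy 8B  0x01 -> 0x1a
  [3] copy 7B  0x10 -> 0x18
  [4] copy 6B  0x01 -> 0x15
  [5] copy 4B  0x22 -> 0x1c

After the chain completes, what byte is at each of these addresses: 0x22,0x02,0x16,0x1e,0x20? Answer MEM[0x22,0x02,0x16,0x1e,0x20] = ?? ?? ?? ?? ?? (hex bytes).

D0: mem[0x17..0x18] <- [22 88]
D1: mem[0x1d..0x24] <- [a7 d4 12 87 5b b6 22 88]
D2: mem[0x1a..0x21] <- [3d a7 d4 12 87 5b b6 22]
D3: mem[0x18..0x1e] <- [a2 a9 d9 1b fc 4e 50]
D4: mem[0x15..0x1a] <- [3d a7 d4 12 87 5b]
D5: mem[0x1c..0x1f] <- [b6 22 88 80]
query mem[0x22]=0xb6, mem[0x02]=0xa7, mem[0x16]=0xa7, mem[0x1e]=0x88, mem[0x20]=0xb6

MEM[0x22,0x02,0x16,0x1e,0x20] = b6 a7 a7 88 b6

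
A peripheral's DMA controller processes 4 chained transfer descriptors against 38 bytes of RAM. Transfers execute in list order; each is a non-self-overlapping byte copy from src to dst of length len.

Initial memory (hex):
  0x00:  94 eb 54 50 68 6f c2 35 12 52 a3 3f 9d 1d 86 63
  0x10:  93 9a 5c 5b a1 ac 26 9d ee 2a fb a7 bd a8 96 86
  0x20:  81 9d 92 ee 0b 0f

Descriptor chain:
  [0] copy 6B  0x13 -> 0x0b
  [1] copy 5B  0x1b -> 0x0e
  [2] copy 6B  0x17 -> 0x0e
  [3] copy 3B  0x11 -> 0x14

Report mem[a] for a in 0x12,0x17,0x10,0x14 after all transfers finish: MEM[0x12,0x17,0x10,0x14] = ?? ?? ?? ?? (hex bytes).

MEM[0x12,0x17,0x10,0x14] = a7 9d 2a fb

[0] 0x13->0x0b len=6 : 5b a1 ac 26 9d ee
[1] 0x1b->0x0e len=5 : a7 bd a8 96 86
[2] 0x17->0x0e len=6 : 9d ee 2a fb a7 bd
[3] 0x11->0x14 len=3 : fb a7 bd
query mem[0x12]=0xa7, mem[0x17]=0x9d, mem[0x10]=0x2a, mem[0x14]=0xfb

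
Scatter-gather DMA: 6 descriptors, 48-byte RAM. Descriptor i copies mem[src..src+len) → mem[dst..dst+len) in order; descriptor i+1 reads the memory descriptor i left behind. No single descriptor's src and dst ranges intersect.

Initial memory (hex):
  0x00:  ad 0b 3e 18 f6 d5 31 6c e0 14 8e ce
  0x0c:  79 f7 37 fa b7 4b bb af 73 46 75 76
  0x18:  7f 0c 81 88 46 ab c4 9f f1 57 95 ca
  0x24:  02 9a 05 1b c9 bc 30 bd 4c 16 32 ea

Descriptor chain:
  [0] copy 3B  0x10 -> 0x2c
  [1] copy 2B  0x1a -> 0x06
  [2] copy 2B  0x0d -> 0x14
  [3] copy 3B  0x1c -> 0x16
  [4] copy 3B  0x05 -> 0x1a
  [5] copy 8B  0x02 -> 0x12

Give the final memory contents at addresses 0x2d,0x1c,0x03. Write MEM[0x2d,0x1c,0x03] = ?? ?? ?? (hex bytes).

D0: mem[0x2c..0x2e] <- [b7 4b bb]
D1: mem[0x06..0x07] <- [81 88]
D2: mem[0x14..0x15] <- [f7 37]
D3: mem[0x16..0x18] <- [46 ab c4]
D4: mem[0x1a..0x1c] <- [d5 81 88]
D5: mem[0x12..0x19] <- [3e 18 f6 d5 81 88 e0 14]
query mem[0x2d]=0x4b, mem[0x1c]=0x88, mem[0x03]=0x18

MEM[0x2d,0x1c,0x03] = 4b 88 18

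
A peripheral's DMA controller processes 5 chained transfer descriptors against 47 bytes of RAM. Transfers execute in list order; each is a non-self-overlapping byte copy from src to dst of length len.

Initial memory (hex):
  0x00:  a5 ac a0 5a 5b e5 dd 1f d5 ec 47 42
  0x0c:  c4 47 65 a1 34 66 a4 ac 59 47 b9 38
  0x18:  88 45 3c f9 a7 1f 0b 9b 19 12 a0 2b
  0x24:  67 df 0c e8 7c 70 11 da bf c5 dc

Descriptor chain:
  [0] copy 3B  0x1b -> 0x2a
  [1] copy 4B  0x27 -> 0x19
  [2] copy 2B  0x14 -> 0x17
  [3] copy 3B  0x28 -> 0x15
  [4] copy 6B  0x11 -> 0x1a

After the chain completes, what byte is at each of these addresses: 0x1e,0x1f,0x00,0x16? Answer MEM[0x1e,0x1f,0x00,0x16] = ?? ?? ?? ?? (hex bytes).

[0] 0x1b->0x2a len=3 : f9 a7 1f
[1] 0x27->0x19 len=4 : e8 7c 70 f9
[2] 0x14->0x17 len=2 : 59 47
[3] 0x28->0x15 len=3 : 7c 70 f9
[4] 0x11->0x1a len=6 : 66 a4 ac 59 7c 70
query mem[0x1e]=0x7c, mem[0x1f]=0x70, mem[0x00]=0xa5, mem[0x16]=0x70

MEM[0x1e,0x1f,0x00,0x16] = 7c 70 a5 70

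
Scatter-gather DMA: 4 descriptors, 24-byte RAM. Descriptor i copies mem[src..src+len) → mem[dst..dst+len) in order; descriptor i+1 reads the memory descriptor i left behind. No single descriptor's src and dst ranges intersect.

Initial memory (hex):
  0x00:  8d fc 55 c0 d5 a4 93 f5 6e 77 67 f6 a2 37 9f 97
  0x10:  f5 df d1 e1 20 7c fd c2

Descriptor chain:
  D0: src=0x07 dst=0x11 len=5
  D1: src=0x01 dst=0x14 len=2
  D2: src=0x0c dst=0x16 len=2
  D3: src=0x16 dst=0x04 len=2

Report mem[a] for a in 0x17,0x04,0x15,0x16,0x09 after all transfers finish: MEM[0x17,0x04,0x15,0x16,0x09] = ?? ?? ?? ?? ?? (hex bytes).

MEM[0x17,0x04,0x15,0x16,0x09] = 37 a2 55 a2 77

#0 dst[0x11+5] := {0xf5,0x6e,0x77,0x67,0xf6}
#1 dst[0x14+2] := {0xfc,0x55}
#2 dst[0x16+2] := {0xa2,0x37}
#3 dst[0x04+2] := {0xa2,0x37}
query mem[0x17]=0x37, mem[0x04]=0xa2, mem[0x15]=0x55, mem[0x16]=0xa2, mem[0x09]=0x77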